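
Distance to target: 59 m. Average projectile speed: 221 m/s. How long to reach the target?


t = d/v = 59/221 = 0.267 s

0.267 s


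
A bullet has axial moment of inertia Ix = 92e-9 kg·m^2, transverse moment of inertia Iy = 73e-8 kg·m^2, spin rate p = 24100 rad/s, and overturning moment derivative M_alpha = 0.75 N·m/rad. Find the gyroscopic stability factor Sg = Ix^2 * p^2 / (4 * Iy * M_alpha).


Sg = Ix^2 * p^2 / (4 * Iy * M_alpha) = (92e-9)^2 * 24100^2 / (4 * 73e-8 * 0.75) = 2.245

2.245


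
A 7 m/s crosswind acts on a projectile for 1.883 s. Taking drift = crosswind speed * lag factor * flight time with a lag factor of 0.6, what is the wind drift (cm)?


drift = v_wind * lag * t = 7 * 0.6 * 1.883 = 7.9086 m ≈ 790.9 cm

790.9 cm


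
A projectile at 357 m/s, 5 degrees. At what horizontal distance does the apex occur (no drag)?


R = v0^2*sin(2*theta)/g = 357^2*sin(2*5°)/9.81 = 2255.99 m
apex_dist = R/2 = 2255.99/2 = 1128 m

1128 m


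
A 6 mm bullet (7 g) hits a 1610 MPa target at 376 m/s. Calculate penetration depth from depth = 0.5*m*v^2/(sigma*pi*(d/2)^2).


A = pi*(d/2)^2 = pi*(6/2)^2 = 28.2743 mm^2
E = 0.5*m*v^2 = 0.5*0.007*376^2 = 494.816 J
depth = E/(sigma*A) = 494.816 J / (1610 MPa * 28.2743 mm^2) = 494.816/(1610 * 28.2743) m = 0.0108699 m ≈ 10.87 mm

10.87 mm


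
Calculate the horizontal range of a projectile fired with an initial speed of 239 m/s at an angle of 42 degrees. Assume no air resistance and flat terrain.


R = v0^2 * sin(2*theta) / g = 239^2 * sin(2*42°) / 9.81 = 5791 m

5791 m


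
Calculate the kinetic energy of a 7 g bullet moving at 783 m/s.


E = 0.5*m*v^2 = 0.5*0.007*783^2 = 2146 J

2146 J


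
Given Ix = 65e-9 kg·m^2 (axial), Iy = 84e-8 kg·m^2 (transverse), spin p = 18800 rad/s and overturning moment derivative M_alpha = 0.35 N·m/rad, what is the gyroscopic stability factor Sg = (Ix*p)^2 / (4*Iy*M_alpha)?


Sg = Ix^2 * p^2 / (4 * Iy * M_alpha) = (65e-9)^2 * 18800^2 / (4 * 84e-8 * 0.35) = 1.27

1.27


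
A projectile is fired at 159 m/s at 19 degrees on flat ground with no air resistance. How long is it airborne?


T = 2*v0*sin(theta)/g = 2*159*sin(19°)/9.81 = 10.55 s

10.55 s


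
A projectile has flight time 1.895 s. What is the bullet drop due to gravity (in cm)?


drop = 0.5*g*t^2 = 0.5*9.81*1.895^2 = 17.614 m ≈ 1761 cm

1761 cm


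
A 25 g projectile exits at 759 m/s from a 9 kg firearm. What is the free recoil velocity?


v_recoil = m_p * v_p / m_gun = 0.025 * 759 / 9 = 2.108 m/s

2.108 m/s


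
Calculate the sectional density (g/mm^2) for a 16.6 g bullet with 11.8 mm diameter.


SD = m/d^2 = 16.6/11.8^2 = 0.1192 g/mm^2

0.1192 g/mm^2


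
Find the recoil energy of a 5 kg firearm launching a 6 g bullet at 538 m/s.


v_r = m_p*v_p/m_gun = 0.006*538/5 = 0.6456 m/s, E_r = 0.5*m_gun*v_r^2 = 0.5*5*0.6456^2 = 1.042 J

1.042 J


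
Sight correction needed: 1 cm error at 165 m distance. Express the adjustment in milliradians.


1 mrad subtends 1 cm per 10 m of range, so adj = error_cm / (dist_m / 10) = 1 / (165/10) = 0.06061 mrad

0.06061 mrad


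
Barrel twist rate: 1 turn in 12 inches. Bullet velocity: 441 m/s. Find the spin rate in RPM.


twist_m = 12*0.0254 = 0.3048 m
spin = v/twist = 441/0.3048 = 1446.85 rev/s
RPM = spin*60 = 1446.85*60 ≈ 86811 RPM

86811 RPM


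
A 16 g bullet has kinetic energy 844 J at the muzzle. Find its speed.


v = sqrt(2*E/m) = sqrt(2*844/0.016) = 324.8 m/s

324.8 m/s


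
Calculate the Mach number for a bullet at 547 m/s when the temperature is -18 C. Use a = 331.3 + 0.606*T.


a = 331.3 + 0.606*(-18) = 320.392 m/s
M = v/a = 547/320.392 = 1.707

1.707


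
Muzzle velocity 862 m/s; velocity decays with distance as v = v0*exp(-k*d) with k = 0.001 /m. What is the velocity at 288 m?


v = v0*exp(-k*d) = 862*exp(-0.001*288) = 646.3 m/s

646.3 m/s


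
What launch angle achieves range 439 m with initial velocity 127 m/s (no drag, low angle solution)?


sin(2*theta) = R*g/v0^2 = 439*9.81/127^2 = 0.267009, theta = arcsin(0.267009)/2 = 7.743°

7.743 degrees


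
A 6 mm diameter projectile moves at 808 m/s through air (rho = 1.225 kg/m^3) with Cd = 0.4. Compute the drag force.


A = pi*(d/2)^2 = pi*(6/2000)^2 = 2.82743e-05 m^2
Fd = 0.5*Cd*rho*A*v^2 = 0.5*0.4*1.225*2.82743e-05*808^2 = 4.523 N

4.523 N


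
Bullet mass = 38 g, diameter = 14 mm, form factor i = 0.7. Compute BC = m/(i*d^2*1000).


BC = m/(i*d^2*1000) = 38/(0.7 * 14^2 * 1000) = 0.000277

0.000277


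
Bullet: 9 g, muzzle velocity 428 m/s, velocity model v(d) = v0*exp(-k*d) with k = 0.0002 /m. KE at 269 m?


v = v0*exp(-k*d) = 428*exp(-0.0002*269) = 405.582 m/s
E = 0.5*m*v^2 = 0.5*0.009*405.582^2 = 740.2 J

740.2 J


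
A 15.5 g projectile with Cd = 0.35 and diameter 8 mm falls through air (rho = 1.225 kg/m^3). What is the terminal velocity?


A = pi*(d/2)^2 = pi*(8/2000)^2 = 5.02655e-05 m^2
vt = sqrt(2mg/(Cd*rho*A)) = sqrt(2*0.0155*9.81/(0.35 * 1.225 * 5.02655e-05)) = 118.8 m/s

118.8 m/s


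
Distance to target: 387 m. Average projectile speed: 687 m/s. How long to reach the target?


t = d/v = 387/687 = 0.5633 s

0.5633 s


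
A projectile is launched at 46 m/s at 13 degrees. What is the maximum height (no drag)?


H = (v0*sin(theta))^2 / (2g) = (46*sin(13°))^2 / (2*9.81) = 5.457 m

5.457 m


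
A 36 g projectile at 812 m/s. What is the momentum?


p = m*v = 0.036*812 = 29.23 kg·m/s

29.23 kg·m/s


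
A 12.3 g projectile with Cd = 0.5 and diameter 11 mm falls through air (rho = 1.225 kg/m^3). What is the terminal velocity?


A = pi*(d/2)^2 = pi*(11/2000)^2 = 9.50332e-05 m^2
vt = sqrt(2mg/(Cd*rho*A)) = sqrt(2*0.0123*9.81/(0.5 * 1.225 * 9.50332e-05)) = 64.39 m/s

64.39 m/s


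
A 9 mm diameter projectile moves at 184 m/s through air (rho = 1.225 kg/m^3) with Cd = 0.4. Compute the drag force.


A = pi*(d/2)^2 = pi*(9/2000)^2 = 6.36173e-05 m^2
Fd = 0.5*Cd*rho*A*v^2 = 0.5*0.4*1.225*6.36173e-05*184^2 = 0.5277 N

0.5277 N


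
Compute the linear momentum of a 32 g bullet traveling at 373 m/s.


p = m*v = 0.032*373 = 11.94 kg·m/s

11.94 kg·m/s


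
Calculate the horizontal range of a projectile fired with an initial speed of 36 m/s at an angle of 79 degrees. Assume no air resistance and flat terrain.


R = v0^2 * sin(2*theta) / g = 36^2 * sin(2*79°) / 9.81 = 49.49 m

49.49 m


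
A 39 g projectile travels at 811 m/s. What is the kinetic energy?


E = 0.5*m*v^2 = 0.5*0.039*811^2 = 12826 J

12826 J


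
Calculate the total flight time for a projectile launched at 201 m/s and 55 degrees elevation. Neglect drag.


T = 2*v0*sin(theta)/g = 2*201*sin(55°)/9.81 = 33.57 s

33.57 s


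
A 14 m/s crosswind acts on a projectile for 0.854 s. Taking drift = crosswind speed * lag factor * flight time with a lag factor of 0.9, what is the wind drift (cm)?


drift = v_wind * lag * t = 14 * 0.9 * 0.854 = 10.7604 m ≈ 1076 cm

1076 cm


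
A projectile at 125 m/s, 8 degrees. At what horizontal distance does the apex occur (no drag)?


R = v0^2*sin(2*theta)/g = 125^2*sin(2*8°)/9.81 = 439.025 m
apex_dist = R/2 = 439.025/2 = 219.5 m

219.5 m


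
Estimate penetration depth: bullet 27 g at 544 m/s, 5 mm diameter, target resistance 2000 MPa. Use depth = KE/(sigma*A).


A = pi*(d/2)^2 = pi*(5/2)^2 = 19.635 mm^2
E = 0.5*m*v^2 = 0.5*0.027*544^2 = 3995.14 J
depth = E/(sigma*A) = 3995.14 J / (2000 MPa * 19.635 mm^2) = 3995.14/(2000 * 19.635) m = 0.101735 m ≈ 101.7 mm

101.7 mm


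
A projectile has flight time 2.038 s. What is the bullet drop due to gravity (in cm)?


drop = 0.5*g*t^2 = 0.5*9.81*2.038^2 = 20.3726 m ≈ 2037 cm

2037 cm


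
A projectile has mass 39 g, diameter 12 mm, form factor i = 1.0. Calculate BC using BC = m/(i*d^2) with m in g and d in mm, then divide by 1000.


BC = m/(i*d^2*1000) = 39/(1.0 * 12^2 * 1000) = 0.0002708

0.0002708


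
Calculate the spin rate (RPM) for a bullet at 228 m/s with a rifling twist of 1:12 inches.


twist_m = 12*0.0254 = 0.3048 m
spin = v/twist = 228/0.3048 = 748.0315 rev/s
RPM = spin*60 = 748.0315*60 ≈ 44882 RPM

44882 RPM


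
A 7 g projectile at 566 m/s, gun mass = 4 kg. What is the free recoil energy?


v_r = m_p*v_p/m_gun = 0.007*566/4 = 0.9905 m/s, E_r = 0.5*m_gun*v_r^2 = 0.5*4*0.9905^2 = 1.962 J

1.962 J


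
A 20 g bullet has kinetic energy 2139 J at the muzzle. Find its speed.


v = sqrt(2*E/m) = sqrt(2*2139/0.02) = 462.5 m/s

462.5 m/s


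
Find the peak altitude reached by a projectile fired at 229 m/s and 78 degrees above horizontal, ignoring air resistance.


H = (v0*sin(theta))^2 / (2g) = (229*sin(78°))^2 / (2*9.81) = 2557 m

2557 m


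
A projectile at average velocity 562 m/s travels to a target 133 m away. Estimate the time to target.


t = d/v = 133/562 = 0.2367 s

0.2367 s


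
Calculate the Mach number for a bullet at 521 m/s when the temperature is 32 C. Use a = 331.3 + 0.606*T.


a = 331.3 + 0.606*(32) = 350.692 m/s
M = v/a = 521/350.692 = 1.486

1.486


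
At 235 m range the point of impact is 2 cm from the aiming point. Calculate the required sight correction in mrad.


1 mrad subtends 1 cm per 10 m of range, so adj = error_cm / (dist_m / 10) = 2 / (235/10) = 0.08511 mrad

0.08511 mrad


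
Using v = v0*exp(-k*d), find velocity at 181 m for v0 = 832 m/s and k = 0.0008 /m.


v = v0*exp(-k*d) = 832*exp(-0.0008*181) = 719.8 m/s

719.8 m/s


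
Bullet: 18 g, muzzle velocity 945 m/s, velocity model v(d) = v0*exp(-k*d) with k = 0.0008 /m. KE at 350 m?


v = v0*exp(-k*d) = 945*exp(-0.0008*350) = 714.216 m/s
E = 0.5*m*v^2 = 0.5*0.018*714.216^2 = 4591 J

4591 J


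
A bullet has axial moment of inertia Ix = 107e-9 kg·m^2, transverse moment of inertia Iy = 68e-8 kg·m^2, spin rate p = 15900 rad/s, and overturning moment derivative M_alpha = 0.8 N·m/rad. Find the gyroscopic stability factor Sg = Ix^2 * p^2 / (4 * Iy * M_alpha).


Sg = Ix^2 * p^2 / (4 * Iy * M_alpha) = (107e-9)^2 * 15900^2 / (4 * 68e-8 * 0.8) = 1.33

1.33


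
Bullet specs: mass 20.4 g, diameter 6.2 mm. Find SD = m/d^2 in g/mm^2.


SD = m/d^2 = 20.4/6.2^2 = 0.5307 g/mm^2

0.5307 g/mm^2


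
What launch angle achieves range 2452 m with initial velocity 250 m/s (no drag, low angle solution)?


sin(2*theta) = R*g/v0^2 = 2452*9.81/250^2 = 0.384866, theta = arcsin(0.384866)/2 = 11.32°

11.32 degrees


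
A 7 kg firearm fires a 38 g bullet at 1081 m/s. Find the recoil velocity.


v_recoil = m_p * v_p / m_gun = 0.038 * 1081 / 7 = 5.868 m/s

5.868 m/s


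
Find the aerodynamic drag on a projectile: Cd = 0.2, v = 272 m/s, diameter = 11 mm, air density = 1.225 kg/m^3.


A = pi*(d/2)^2 = pi*(11/2000)^2 = 9.50332e-05 m^2
Fd = 0.5*Cd*rho*A*v^2 = 0.5*0.2*1.225*9.50332e-05*272^2 = 0.8613 N

0.8613 N


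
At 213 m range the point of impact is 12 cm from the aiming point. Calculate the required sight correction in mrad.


1 mrad subtends 1 cm per 10 m of range, so adj = error_cm / (dist_m / 10) = 12 / (213/10) = 0.5634 mrad

0.5634 mrad


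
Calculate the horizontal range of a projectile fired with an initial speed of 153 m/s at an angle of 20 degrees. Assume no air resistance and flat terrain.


R = v0^2 * sin(2*theta) / g = 153^2 * sin(2*20°) / 9.81 = 1534 m

1534 m


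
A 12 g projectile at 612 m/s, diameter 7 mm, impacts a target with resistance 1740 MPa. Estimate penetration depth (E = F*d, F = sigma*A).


A = pi*(d/2)^2 = pi*(7/2)^2 = 38.4845 mm^2
E = 0.5*m*v^2 = 0.5*0.012*612^2 = 2247.26 J
depth = E/(sigma*A) = 2247.26 J / (1740 MPa * 38.4845 mm^2) = 2247.26/(1740 * 38.4845) m = 0.0335598 m ≈ 33.56 mm

33.56 mm


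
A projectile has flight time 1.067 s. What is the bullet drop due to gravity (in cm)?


drop = 0.5*g*t^2 = 0.5*9.81*1.067^2 = 5.58429 m ≈ 558.4 cm

558.4 cm


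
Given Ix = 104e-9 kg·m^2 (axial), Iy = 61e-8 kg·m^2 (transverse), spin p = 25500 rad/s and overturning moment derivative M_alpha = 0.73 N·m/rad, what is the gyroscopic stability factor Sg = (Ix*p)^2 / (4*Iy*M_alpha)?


Sg = Ix^2 * p^2 / (4 * Iy * M_alpha) = (104e-9)^2 * 25500^2 / (4 * 61e-8 * 0.73) = 3.949

3.949


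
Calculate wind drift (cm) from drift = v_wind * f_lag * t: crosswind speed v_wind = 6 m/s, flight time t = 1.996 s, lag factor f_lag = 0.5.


drift = v_wind * lag * t = 6 * 0.5 * 1.996 = 5.988 m ≈ 598.8 cm

598.8 cm


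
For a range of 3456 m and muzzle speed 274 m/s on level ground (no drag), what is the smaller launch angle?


sin(2*theta) = R*g/v0^2 = 3456*9.81/274^2 = 0.451587, theta = arcsin(0.451587)/2 = 13.42°

13.42 degrees


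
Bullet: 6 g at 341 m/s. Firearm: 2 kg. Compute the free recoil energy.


v_r = m_p*v_p/m_gun = 0.006*341/2 = 1.023 m/s, E_r = 0.5*m_gun*v_r^2 = 0.5*2*1.023^2 = 1.047 J

1.047 J


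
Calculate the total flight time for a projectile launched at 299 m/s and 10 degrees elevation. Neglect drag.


T = 2*v0*sin(theta)/g = 2*299*sin(10°)/9.81 = 10.59 s

10.59 s


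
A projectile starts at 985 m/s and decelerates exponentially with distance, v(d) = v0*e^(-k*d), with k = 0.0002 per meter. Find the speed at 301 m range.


v = v0*exp(-k*d) = 985*exp(-0.0002*301) = 927.5 m/s

927.5 m/s


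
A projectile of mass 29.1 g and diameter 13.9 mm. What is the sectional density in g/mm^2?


SD = m/d^2 = 29.1/13.9^2 = 0.1506 g/mm^2

0.1506 g/mm^2


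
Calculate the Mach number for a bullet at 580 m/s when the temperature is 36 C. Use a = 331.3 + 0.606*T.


a = 331.3 + 0.606*(36) = 353.116 m/s
M = v/a = 580/353.116 = 1.643

1.643


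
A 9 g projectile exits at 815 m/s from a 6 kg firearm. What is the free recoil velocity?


v_recoil = m_p * v_p / m_gun = 0.009 * 815 / 6 = 1.222 m/s

1.222 m/s


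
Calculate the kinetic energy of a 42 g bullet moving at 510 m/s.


E = 0.5*m*v^2 = 0.5*0.042*510^2 = 5462 J

5462 J


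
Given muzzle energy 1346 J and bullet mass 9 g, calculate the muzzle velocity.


v = sqrt(2*E/m) = sqrt(2*1346/0.009) = 546.9 m/s

546.9 m/s


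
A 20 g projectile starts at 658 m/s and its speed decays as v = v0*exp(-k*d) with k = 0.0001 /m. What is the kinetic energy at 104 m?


v = v0*exp(-k*d) = 658*exp(-0.0001*104) = 651.192 m/s
E = 0.5*m*v^2 = 0.5*0.02*651.192^2 = 4241 J

4241 J


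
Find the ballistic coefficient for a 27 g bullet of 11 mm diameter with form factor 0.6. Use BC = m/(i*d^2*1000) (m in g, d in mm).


BC = m/(i*d^2*1000) = 27/(0.6 * 11^2 * 1000) = 0.0003719

0.0003719


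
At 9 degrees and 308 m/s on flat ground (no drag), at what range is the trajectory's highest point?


R = v0^2*sin(2*theta)/g = 308^2*sin(2*9°)/9.81 = 2988.24 m
apex_dist = R/2 = 2988.24/2 = 1494 m

1494 m


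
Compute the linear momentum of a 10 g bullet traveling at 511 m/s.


p = m*v = 0.01*511 = 5.11 kg·m/s

5.11 kg·m/s


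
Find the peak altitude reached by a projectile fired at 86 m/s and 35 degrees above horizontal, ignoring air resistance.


H = (v0*sin(theta))^2 / (2g) = (86*sin(35°))^2 / (2*9.81) = 124 m

124 m


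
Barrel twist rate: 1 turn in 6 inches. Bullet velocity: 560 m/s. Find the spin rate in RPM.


twist_m = 6*0.0254 = 0.1524 m
spin = v/twist = 560/0.1524 = 3674.541 rev/s
RPM = spin*60 = 3674.541*60 ≈ 220472 RPM

220472 RPM


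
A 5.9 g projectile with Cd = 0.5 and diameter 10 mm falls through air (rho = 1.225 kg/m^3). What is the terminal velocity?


A = pi*(d/2)^2 = pi*(10/2000)^2 = 7.85398e-05 m^2
vt = sqrt(2mg/(Cd*rho*A)) = sqrt(2*0.0059*9.81/(0.5 * 1.225 * 7.85398e-05)) = 49.05 m/s

49.05 m/s


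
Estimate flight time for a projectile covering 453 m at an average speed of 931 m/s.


t = d/v = 453/931 = 0.4866 s

0.4866 s


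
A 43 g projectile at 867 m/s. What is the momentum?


p = m*v = 0.043*867 = 37.28 kg·m/s

37.28 kg·m/s


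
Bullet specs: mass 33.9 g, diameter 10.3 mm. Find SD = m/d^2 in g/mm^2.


SD = m/d^2 = 33.9/10.3^2 = 0.3195 g/mm^2

0.3195 g/mm^2


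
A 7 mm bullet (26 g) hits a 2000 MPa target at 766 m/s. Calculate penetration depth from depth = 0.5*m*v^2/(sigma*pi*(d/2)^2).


A = pi*(d/2)^2 = pi*(7/2)^2 = 38.4845 mm^2
E = 0.5*m*v^2 = 0.5*0.026*766^2 = 7627.83 J
depth = E/(sigma*A) = 7627.83 J / (2000 MPa * 38.4845 mm^2) = 7627.83/(2000 * 38.4845) m = 0.0991026 m ≈ 99.1 mm

99.1 mm


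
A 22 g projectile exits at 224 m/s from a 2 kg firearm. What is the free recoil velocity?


v_recoil = m_p * v_p / m_gun = 0.022 * 224 / 2 = 2.464 m/s

2.464 m/s


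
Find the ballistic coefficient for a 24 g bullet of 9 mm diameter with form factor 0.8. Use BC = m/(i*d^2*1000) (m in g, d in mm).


BC = m/(i*d^2*1000) = 24/(0.8 * 9^2 * 1000) = 0.0003704

0.0003704


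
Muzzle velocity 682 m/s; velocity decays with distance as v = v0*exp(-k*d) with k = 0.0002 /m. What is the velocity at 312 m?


v = v0*exp(-k*d) = 682*exp(-0.0002*312) = 640.7 m/s

640.7 m/s


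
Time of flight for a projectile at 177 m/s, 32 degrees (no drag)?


T = 2*v0*sin(theta)/g = 2*177*sin(32°)/9.81 = 19.12 s

19.12 s


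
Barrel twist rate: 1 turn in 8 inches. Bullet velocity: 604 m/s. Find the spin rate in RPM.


twist_m = 8*0.0254 = 0.2032 m
spin = v/twist = 604/0.2032 = 2972.441 rev/s
RPM = spin*60 = 2972.441*60 ≈ 178346 RPM

178346 RPM


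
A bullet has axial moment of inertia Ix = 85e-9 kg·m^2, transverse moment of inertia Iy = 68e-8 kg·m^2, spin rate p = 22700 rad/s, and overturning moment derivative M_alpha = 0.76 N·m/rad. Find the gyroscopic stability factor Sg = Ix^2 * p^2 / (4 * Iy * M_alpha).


Sg = Ix^2 * p^2 / (4 * Iy * M_alpha) = (85e-9)^2 * 22700^2 / (4 * 68e-8 * 0.76) = 1.801

1.801


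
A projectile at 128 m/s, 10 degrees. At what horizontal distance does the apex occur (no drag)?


R = v0^2*sin(2*theta)/g = 128^2*sin(2*10°)/9.81 = 571.219 m
apex_dist = R/2 = 571.219/2 = 285.6 m

285.6 m


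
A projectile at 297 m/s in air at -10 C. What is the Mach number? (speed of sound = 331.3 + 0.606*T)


a = 331.3 + 0.606*(-10) = 325.24 m/s
M = v/a = 297/325.24 = 0.9132

0.9132


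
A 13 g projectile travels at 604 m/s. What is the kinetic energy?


E = 0.5*m*v^2 = 0.5*0.013*604^2 = 2371 J

2371 J


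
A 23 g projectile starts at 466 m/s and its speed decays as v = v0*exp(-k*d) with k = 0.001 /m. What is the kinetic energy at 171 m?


v = v0*exp(-k*d) = 466*exp(-0.001*171) = 392.755 m/s
E = 0.5*m*v^2 = 0.5*0.023*392.755^2 = 1774 J

1774 J


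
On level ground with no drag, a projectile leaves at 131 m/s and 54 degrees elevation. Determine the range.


R = v0^2 * sin(2*theta) / g = 131^2 * sin(2*54°) / 9.81 = 1664 m

1664 m


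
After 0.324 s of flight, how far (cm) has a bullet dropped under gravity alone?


drop = 0.5*g*t^2 = 0.5*9.81*0.324^2 = 0.514907 m ≈ 51.49 cm

51.49 cm


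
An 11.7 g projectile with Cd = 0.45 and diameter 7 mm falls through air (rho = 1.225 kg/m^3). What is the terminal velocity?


A = pi*(d/2)^2 = pi*(7/2000)^2 = 3.84845e-05 m^2
vt = sqrt(2mg/(Cd*rho*A)) = sqrt(2*0.0117*9.81/(0.45 * 1.225 * 3.84845e-05)) = 104 m/s

104 m/s


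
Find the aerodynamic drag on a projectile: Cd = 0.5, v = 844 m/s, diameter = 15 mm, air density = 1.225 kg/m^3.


A = pi*(d/2)^2 = pi*(15/2000)^2 = 1.76715e-04 m^2
Fd = 0.5*Cd*rho*A*v^2 = 0.5*0.5*1.225*1.76715e-04*844^2 = 38.55 N

38.55 N


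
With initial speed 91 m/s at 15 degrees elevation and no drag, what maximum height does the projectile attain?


H = (v0*sin(theta))^2 / (2g) = (91*sin(15°))^2 / (2*9.81) = 28.27 m

28.27 m


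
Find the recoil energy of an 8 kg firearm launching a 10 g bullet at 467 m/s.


v_r = m_p*v_p/m_gun = 0.01*467/8 = 0.58375 m/s, E_r = 0.5*m_gun*v_r^2 = 0.5*8*0.58375^2 = 1.363 J

1.363 J


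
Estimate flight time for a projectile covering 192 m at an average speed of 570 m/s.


t = d/v = 192/570 = 0.3368 s

0.3368 s


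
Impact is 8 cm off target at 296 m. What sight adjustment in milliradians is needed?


1 mrad subtends 1 cm per 10 m of range, so adj = error_cm / (dist_m / 10) = 8 / (296/10) = 0.2703 mrad

0.2703 mrad


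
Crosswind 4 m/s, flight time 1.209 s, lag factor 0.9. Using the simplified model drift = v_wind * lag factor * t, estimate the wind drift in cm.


drift = v_wind * lag * t = 4 * 0.9 * 1.209 = 4.3524 m ≈ 435.2 cm

435.2 cm


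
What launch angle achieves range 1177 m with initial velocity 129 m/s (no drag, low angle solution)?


sin(2*theta) = R*g/v0^2 = 1177*9.81/129^2 = 0.693851, theta = arcsin(0.693851)/2 = 21.97°

21.97 degrees


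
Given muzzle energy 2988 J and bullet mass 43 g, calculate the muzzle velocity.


v = sqrt(2*E/m) = sqrt(2*2988/0.043) = 372.8 m/s

372.8 m/s


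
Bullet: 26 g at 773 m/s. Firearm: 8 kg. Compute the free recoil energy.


v_r = m_p*v_p/m_gun = 0.026*773/8 = 2.51225 m/s, E_r = 0.5*m_gun*v_r^2 = 0.5*8*2.51225^2 = 25.25 J

25.25 J


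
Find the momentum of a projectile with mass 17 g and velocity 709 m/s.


p = m*v = 0.017*709 = 12.05 kg·m/s

12.05 kg·m/s


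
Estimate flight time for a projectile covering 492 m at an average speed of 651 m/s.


t = d/v = 492/651 = 0.7558 s

0.7558 s


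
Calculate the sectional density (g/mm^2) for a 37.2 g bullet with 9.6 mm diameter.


SD = m/d^2 = 37.2/9.6^2 = 0.4036 g/mm^2

0.4036 g/mm^2


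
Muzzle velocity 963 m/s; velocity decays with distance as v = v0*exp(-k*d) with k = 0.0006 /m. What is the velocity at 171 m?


v = v0*exp(-k*d) = 963*exp(-0.0006*171) = 869.1 m/s

869.1 m/s


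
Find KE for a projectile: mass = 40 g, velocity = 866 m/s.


E = 0.5*m*v^2 = 0.5*0.04*866^2 = 14999 J

14999 J


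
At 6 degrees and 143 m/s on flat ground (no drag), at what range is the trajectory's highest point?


R = v0^2*sin(2*theta)/g = 143^2*sin(2*6°)/9.81 = 433.393 m
apex_dist = R/2 = 433.393/2 = 216.7 m

216.7 m


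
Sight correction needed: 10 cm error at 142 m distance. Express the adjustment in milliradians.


1 mrad subtends 1 cm per 10 m of range, so adj = error_cm / (dist_m / 10) = 10 / (142/10) = 0.7042 mrad

0.7042 mrad


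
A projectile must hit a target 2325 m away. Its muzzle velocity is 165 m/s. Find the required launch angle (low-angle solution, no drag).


sin(2*theta) = R*g/v0^2 = 2325*9.81/165^2 = 0.837769, theta = arcsin(0.837769)/2 = 28.45°

28.45 degrees


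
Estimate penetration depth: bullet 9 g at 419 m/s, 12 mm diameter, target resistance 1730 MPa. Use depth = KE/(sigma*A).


A = pi*(d/2)^2 = pi*(12/2)^2 = 113.097 mm^2
E = 0.5*m*v^2 = 0.5*0.009*419^2 = 790.024 J
depth = E/(sigma*A) = 790.024 J / (1730 MPa * 113.097 mm^2) = 790.024/(1730 * 113.097) m = 0.00403777 m ≈ 4.038 mm

4.038 mm


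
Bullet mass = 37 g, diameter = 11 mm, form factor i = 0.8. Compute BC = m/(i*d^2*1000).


BC = m/(i*d^2*1000) = 37/(0.8 * 11^2 * 1000) = 0.0003822

0.0003822


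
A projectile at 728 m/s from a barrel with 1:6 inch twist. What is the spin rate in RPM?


twist_m = 6*0.0254 = 0.1524 m
spin = v/twist = 728/0.1524 = 4776.903 rev/s
RPM = spin*60 = 4776.903*60 ≈ 286614 RPM

286614 RPM


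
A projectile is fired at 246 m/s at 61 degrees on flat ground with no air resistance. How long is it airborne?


T = 2*v0*sin(theta)/g = 2*246*sin(61°)/9.81 = 43.86 s

43.86 s


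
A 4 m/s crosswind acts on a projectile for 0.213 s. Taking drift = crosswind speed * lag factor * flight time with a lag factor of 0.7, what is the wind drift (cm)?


drift = v_wind * lag * t = 4 * 0.7 * 0.213 = 0.5964 m ≈ 59.64 cm

59.64 cm


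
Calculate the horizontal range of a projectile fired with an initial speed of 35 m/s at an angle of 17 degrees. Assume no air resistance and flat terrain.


R = v0^2 * sin(2*theta) / g = 35^2 * sin(2*17°) / 9.81 = 69.83 m

69.83 m


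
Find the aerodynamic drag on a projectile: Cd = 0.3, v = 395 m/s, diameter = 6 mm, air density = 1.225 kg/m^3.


A = pi*(d/2)^2 = pi*(6/2000)^2 = 2.82743e-05 m^2
Fd = 0.5*Cd*rho*A*v^2 = 0.5*0.3*1.225*2.82743e-05*395^2 = 0.8106 N

0.8106 N


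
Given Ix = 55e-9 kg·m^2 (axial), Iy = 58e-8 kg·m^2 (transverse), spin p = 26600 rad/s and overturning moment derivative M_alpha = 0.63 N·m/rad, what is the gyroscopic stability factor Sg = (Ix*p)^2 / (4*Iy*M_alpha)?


Sg = Ix^2 * p^2 / (4 * Iy * M_alpha) = (55e-9)^2 * 26600^2 / (4 * 58e-8 * 0.63) = 1.464

1.464


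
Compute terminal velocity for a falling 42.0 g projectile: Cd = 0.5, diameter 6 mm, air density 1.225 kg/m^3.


A = pi*(d/2)^2 = pi*(6/2000)^2 = 2.82743e-05 m^2
vt = sqrt(2mg/(Cd*rho*A)) = sqrt(2*0.042*9.81/(0.5 * 1.225 * 2.82743e-05)) = 218.1 m/s

218.1 m/s


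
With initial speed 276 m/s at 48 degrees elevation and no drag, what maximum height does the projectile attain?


H = (v0*sin(theta))^2 / (2g) = (276*sin(48°))^2 / (2*9.81) = 2144 m

2144 m


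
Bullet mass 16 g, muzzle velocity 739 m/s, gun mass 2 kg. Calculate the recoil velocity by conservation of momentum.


v_recoil = m_p * v_p / m_gun = 0.016 * 739 / 2 = 5.912 m/s

5.912 m/s


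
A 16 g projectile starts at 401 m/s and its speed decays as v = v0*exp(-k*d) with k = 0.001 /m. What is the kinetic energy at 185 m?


v = v0*exp(-k*d) = 401*exp(-0.001*185) = 333.273 m/s
E = 0.5*m*v^2 = 0.5*0.016*333.273^2 = 888.6 J

888.6 J


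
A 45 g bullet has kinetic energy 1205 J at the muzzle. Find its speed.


v = sqrt(2*E/m) = sqrt(2*1205/0.045) = 231.4 m/s

231.4 m/s


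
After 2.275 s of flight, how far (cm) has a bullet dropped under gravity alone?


drop = 0.5*g*t^2 = 0.5*9.81*2.275^2 = 25.3864 m ≈ 2539 cm

2539 cm


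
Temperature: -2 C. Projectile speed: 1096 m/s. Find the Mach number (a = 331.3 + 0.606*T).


a = 331.3 + 0.606*(-2) = 330.088 m/s
M = v/a = 1096/330.088 = 3.32

3.32


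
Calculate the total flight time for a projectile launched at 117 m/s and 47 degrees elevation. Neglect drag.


T = 2*v0*sin(theta)/g = 2*117*sin(47°)/9.81 = 17.45 s

17.45 s


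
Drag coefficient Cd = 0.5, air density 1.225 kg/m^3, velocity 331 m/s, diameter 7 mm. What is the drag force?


A = pi*(d/2)^2 = pi*(7/2000)^2 = 3.84845e-05 m^2
Fd = 0.5*Cd*rho*A*v^2 = 0.5*0.5*1.225*3.84845e-05*331^2 = 1.291 N

1.291 N


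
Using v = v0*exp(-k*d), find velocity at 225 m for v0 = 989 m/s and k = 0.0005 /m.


v = v0*exp(-k*d) = 989*exp(-0.0005*225) = 883.8 m/s

883.8 m/s


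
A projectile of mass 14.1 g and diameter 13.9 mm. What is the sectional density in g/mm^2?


SD = m/d^2 = 14.1/13.9^2 = 0.07298 g/mm^2

0.07298 g/mm^2


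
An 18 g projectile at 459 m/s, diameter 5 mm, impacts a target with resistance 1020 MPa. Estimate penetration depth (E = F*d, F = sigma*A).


A = pi*(d/2)^2 = pi*(5/2)^2 = 19.635 mm^2
E = 0.5*m*v^2 = 0.5*0.018*459^2 = 1896.13 J
depth = E/(sigma*A) = 1896.13 J / (1020 MPa * 19.635 mm^2) = 1896.13/(1020 * 19.635) m = 0.0946755 m ≈ 94.68 mm

94.68 mm


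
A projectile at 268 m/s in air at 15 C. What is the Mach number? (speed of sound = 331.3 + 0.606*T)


a = 331.3 + 0.606*(15) = 340.39 m/s
M = v/a = 268/340.39 = 0.7873

0.7873


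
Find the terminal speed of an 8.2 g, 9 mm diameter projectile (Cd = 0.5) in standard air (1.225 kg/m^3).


A = pi*(d/2)^2 = pi*(9/2000)^2 = 6.36173e-05 m^2
vt = sqrt(2mg/(Cd*rho*A)) = sqrt(2*0.0082*9.81/(0.5 * 1.225 * 6.36173e-05)) = 64.26 m/s

64.26 m/s


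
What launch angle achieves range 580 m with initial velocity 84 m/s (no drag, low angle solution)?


sin(2*theta) = R*g/v0^2 = 580*9.81/84^2 = 0.806378, theta = arcsin(0.806378)/2 = 26.87°

26.87 degrees


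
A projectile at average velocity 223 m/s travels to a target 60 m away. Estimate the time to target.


t = d/v = 60/223 = 0.2691 s

0.2691 s


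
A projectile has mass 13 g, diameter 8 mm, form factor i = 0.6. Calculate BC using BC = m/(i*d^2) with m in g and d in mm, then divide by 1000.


BC = m/(i*d^2*1000) = 13/(0.6 * 8^2 * 1000) = 0.0003385

0.0003385


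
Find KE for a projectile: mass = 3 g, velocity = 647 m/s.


E = 0.5*m*v^2 = 0.5*0.003*647^2 = 627.9 J

627.9 J


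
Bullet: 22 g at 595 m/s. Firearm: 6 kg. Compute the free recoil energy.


v_r = m_p*v_p/m_gun = 0.022*595/6 = 2.18167 m/s, E_r = 0.5*m_gun*v_r^2 = 0.5*6*2.18167^2 = 14.28 J

14.28 J


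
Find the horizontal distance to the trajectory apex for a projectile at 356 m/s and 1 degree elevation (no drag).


R = v0^2*sin(2*theta)/g = 356^2*sin(2*1°)/9.81 = 450.869 m
apex_dist = R/2 = 450.869/2 = 225.4 m

225.4 m


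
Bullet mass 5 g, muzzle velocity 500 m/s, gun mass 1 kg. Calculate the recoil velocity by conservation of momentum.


v_recoil = m_p * v_p / m_gun = 0.005 * 500 / 1 = 2.5 m/s

2.5 m/s


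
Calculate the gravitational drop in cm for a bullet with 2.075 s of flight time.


drop = 0.5*g*t^2 = 0.5*9.81*2.075^2 = 21.1191 m ≈ 2112 cm

2112 cm


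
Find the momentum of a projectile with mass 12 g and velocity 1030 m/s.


p = m*v = 0.012*1030 = 12.36 kg·m/s

12.36 kg·m/s


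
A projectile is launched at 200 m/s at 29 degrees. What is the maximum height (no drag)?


H = (v0*sin(theta))^2 / (2g) = (200*sin(29°))^2 / (2*9.81) = 479.2 m

479.2 m


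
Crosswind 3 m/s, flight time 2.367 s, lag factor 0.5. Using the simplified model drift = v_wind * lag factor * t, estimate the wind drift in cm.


drift = v_wind * lag * t = 3 * 0.5 * 2.367 = 3.5505 m ≈ 355.1 cm

355.1 cm


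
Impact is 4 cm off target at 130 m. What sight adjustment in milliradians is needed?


1 mrad subtends 1 cm per 10 m of range, so adj = error_cm / (dist_m / 10) = 4 / (130/10) = 0.3077 mrad

0.3077 mrad


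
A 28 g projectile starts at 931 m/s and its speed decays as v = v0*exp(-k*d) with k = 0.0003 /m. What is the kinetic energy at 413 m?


v = v0*exp(-k*d) = 931*exp(-0.0003*413) = 822.509 m/s
E = 0.5*m*v^2 = 0.5*0.028*822.509^2 = 9471 J

9471 J


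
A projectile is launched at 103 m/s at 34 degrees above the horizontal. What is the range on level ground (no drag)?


R = v0^2 * sin(2*theta) / g = 103^2 * sin(2*34°) / 9.81 = 1003 m

1003 m


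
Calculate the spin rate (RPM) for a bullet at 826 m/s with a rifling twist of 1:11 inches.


twist_m = 11*0.0254 = 0.2794 m
spin = v/twist = 826/0.2794 = 2956.335 rev/s
RPM = spin*60 = 2956.335*60 ≈ 177380 RPM

177380 RPM


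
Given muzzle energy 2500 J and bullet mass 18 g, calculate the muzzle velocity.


v = sqrt(2*E/m) = sqrt(2*2500/0.018) = 527 m/s

527 m/s


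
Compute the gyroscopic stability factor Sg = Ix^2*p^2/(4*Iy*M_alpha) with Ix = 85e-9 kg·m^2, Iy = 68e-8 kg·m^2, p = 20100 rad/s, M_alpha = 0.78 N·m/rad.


Sg = Ix^2 * p^2 / (4 * Iy * M_alpha) = (85e-9)^2 * 20100^2 / (4 * 68e-8 * 0.78) = 1.376

1.376


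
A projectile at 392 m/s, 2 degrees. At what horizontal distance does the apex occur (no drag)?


R = v0^2*sin(2*theta)/g = 392^2*sin(2*2°)/9.81 = 1092.67 m
apex_dist = R/2 = 1092.67/2 = 546.3 m

546.3 m


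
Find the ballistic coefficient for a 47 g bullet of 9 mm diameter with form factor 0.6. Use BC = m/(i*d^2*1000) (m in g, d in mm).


BC = m/(i*d^2*1000) = 47/(0.6 * 9^2 * 1000) = 0.0009671

0.0009671


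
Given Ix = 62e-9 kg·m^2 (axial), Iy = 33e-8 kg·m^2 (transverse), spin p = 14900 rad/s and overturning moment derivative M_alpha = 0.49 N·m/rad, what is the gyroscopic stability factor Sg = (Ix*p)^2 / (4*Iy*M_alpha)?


Sg = Ix^2 * p^2 / (4 * Iy * M_alpha) = (62e-9)^2 * 14900^2 / (4 * 33e-8 * 0.49) = 1.319

1.319


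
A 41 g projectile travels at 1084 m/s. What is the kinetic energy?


E = 0.5*m*v^2 = 0.5*0.041*1084^2 = 24089 J

24089 J


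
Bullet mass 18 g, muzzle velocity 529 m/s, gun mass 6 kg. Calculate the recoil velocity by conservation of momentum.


v_recoil = m_p * v_p / m_gun = 0.018 * 529 / 6 = 1.587 m/s

1.587 m/s


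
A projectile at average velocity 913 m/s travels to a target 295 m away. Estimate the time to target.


t = d/v = 295/913 = 0.3231 s

0.3231 s


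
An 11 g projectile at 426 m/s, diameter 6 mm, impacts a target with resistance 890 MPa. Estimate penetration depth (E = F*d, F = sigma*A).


A = pi*(d/2)^2 = pi*(6/2)^2 = 28.2743 mm^2
E = 0.5*m*v^2 = 0.5*0.011*426^2 = 998.118 J
depth = E/(sigma*A) = 998.118 J / (890 MPa * 28.2743 mm^2) = 998.118/(890 * 28.2743) m = 0.0396643 m ≈ 39.66 mm

39.66 mm


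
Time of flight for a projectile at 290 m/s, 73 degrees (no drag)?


T = 2*v0*sin(theta)/g = 2*290*sin(73°)/9.81 = 56.54 s

56.54 s


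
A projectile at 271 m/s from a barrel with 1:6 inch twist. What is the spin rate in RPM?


twist_m = 6*0.0254 = 0.1524 m
spin = v/twist = 271/0.1524 = 1778.215 rev/s
RPM = spin*60 = 1778.215*60 ≈ 106693 RPM

106693 RPM


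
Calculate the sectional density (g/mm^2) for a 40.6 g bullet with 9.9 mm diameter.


SD = m/d^2 = 40.6/9.9^2 = 0.4142 g/mm^2

0.4142 g/mm^2


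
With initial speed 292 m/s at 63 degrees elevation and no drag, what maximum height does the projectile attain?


H = (v0*sin(theta))^2 / (2g) = (292*sin(63°))^2 / (2*9.81) = 3450 m

3450 m


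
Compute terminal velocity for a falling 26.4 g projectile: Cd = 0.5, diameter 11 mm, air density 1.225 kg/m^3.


A = pi*(d/2)^2 = pi*(11/2000)^2 = 9.50332e-05 m^2
vt = sqrt(2mg/(Cd*rho*A)) = sqrt(2*0.0264*9.81/(0.5 * 1.225 * 9.50332e-05)) = 94.33 m/s

94.33 m/s


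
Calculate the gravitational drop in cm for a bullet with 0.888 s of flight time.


drop = 0.5*g*t^2 = 0.5*9.81*0.888^2 = 3.86781 m ≈ 386.8 cm

386.8 cm


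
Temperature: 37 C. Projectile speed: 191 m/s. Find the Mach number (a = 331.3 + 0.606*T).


a = 331.3 + 0.606*(37) = 353.722 m/s
M = v/a = 191/353.722 = 0.54

0.54


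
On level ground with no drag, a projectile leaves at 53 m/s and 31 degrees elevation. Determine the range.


R = v0^2 * sin(2*theta) / g = 53^2 * sin(2*31°) / 9.81 = 252.8 m

252.8 m


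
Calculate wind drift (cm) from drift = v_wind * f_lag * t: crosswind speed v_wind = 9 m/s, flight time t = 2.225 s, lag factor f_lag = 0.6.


drift = v_wind * lag * t = 9 * 0.6 * 2.225 = 12.015 m ≈ 1201 cm

1201 cm


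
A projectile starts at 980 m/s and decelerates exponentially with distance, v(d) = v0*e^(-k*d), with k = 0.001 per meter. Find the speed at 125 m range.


v = v0*exp(-k*d) = 980*exp(-0.001*125) = 864.8 m/s

864.8 m/s


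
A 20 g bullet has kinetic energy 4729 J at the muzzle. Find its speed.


v = sqrt(2*E/m) = sqrt(2*4729/0.02) = 687.7 m/s

687.7 m/s


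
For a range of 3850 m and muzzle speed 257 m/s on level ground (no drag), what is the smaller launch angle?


sin(2*theta) = R*g/v0^2 = 3850*9.81/257^2 = 0.571825, theta = arcsin(0.571825)/2 = 17.44°

17.44 degrees


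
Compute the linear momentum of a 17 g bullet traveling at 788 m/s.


p = m*v = 0.017*788 = 13.4 kg·m/s

13.4 kg·m/s


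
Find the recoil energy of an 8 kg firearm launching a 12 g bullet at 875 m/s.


v_r = m_p*v_p/m_gun = 0.012*875/8 = 1.3125 m/s, E_r = 0.5*m_gun*v_r^2 = 0.5*8*1.3125^2 = 6.891 J

6.891 J


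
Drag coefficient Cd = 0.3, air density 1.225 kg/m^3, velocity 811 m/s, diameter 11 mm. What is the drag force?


A = pi*(d/2)^2 = pi*(11/2000)^2 = 9.50332e-05 m^2
Fd = 0.5*Cd*rho*A*v^2 = 0.5*0.3*1.225*9.50332e-05*811^2 = 11.49 N

11.49 N


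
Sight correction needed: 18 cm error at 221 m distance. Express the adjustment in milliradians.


1 mrad subtends 1 cm per 10 m of range, so adj = error_cm / (dist_m / 10) = 18 / (221/10) = 0.8145 mrad

0.8145 mrad


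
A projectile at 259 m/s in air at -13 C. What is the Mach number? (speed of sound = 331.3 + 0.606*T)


a = 331.3 + 0.606*(-13) = 323.422 m/s
M = v/a = 259/323.422 = 0.8008

0.8008


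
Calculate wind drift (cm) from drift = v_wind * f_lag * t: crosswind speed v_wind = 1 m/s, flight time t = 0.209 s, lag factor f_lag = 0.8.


drift = v_wind * lag * t = 1 * 0.8 * 0.209 = 0.1672 m ≈ 16.72 cm

16.72 cm


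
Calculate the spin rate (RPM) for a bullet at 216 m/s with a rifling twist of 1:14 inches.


twist_m = 14*0.0254 = 0.3556 m
spin = v/twist = 216/0.3556 = 607.4241 rev/s
RPM = spin*60 = 607.4241*60 ≈ 36445 RPM

36445 RPM


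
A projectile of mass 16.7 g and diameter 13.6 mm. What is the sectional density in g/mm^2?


SD = m/d^2 = 16.7/13.6^2 = 0.09029 g/mm^2

0.09029 g/mm^2


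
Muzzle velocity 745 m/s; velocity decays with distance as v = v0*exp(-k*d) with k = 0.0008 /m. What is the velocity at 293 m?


v = v0*exp(-k*d) = 745*exp(-0.0008*293) = 589.3 m/s

589.3 m/s


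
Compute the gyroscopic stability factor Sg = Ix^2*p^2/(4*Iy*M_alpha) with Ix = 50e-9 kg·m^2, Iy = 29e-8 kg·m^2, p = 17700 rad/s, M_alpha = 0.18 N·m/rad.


Sg = Ix^2 * p^2 / (4 * Iy * M_alpha) = (50e-9)^2 * 17700^2 / (4 * 29e-8 * 0.18) = 3.751

3.751


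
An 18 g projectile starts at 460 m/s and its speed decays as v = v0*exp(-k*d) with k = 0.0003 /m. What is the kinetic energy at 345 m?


v = v0*exp(-k*d) = 460*exp(-0.0003*345) = 414.771 m/s
E = 0.5*m*v^2 = 0.5*0.018*414.771^2 = 1548 J

1548 J


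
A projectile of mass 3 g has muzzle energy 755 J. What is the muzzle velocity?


v = sqrt(2*E/m) = sqrt(2*755/0.003) = 709.5 m/s

709.5 m/s


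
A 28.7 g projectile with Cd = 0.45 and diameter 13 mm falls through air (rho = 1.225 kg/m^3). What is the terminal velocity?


A = pi*(d/2)^2 = pi*(13/2000)^2 = 1.32732e-04 m^2
vt = sqrt(2mg/(Cd*rho*A)) = sqrt(2*0.0287*9.81/(0.45 * 1.225 * 1.32732e-04)) = 87.73 m/s

87.73 m/s


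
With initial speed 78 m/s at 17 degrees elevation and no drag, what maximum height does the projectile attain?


H = (v0*sin(theta))^2 / (2g) = (78*sin(17°))^2 / (2*9.81) = 26.51 m

26.51 m


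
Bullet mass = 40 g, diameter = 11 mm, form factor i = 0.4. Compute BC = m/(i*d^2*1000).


BC = m/(i*d^2*1000) = 40/(0.4 * 11^2 * 1000) = 0.0008264

0.0008264


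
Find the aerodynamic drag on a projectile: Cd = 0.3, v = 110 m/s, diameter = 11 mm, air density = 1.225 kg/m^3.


A = pi*(d/2)^2 = pi*(11/2000)^2 = 9.50332e-05 m^2
Fd = 0.5*Cd*rho*A*v^2 = 0.5*0.3*1.225*9.50332e-05*110^2 = 0.2113 N

0.2113 N


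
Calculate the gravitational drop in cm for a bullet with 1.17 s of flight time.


drop = 0.5*g*t^2 = 0.5*9.81*1.17^2 = 6.71445 m ≈ 671.4 cm

671.4 cm


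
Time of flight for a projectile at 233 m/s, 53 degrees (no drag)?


T = 2*v0*sin(theta)/g = 2*233*sin(53°)/9.81 = 37.94 s

37.94 s


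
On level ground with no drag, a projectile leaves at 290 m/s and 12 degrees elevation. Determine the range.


R = v0^2 * sin(2*theta) / g = 290^2 * sin(2*12°) / 9.81 = 3487 m

3487 m


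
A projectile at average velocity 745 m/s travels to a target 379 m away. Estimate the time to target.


t = d/v = 379/745 = 0.5087 s

0.5087 s


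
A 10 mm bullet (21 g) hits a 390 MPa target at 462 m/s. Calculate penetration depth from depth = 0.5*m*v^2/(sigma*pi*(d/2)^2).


A = pi*(d/2)^2 = pi*(10/2)^2 = 78.5398 mm^2
E = 0.5*m*v^2 = 0.5*0.021*462^2 = 2241.16 J
depth = E/(sigma*A) = 2241.16 J / (390 MPa * 78.5398 mm^2) = 2241.16/(390 * 78.5398) m = 0.0731676 m ≈ 73.17 mm

73.17 mm


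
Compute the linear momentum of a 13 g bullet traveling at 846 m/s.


p = m*v = 0.013*846 = 11 kg·m/s

11 kg·m/s


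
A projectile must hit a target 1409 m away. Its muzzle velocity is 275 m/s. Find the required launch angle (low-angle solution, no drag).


sin(2*theta) = R*g/v0^2 = 1409*9.81/275^2 = 0.182774, theta = arcsin(0.182774)/2 = 5.266°

5.266 degrees


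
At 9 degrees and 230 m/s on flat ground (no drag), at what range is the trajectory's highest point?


R = v0^2*sin(2*theta)/g = 230^2*sin(2*9°)/9.81 = 1666.36 m
apex_dist = R/2 = 1666.36/2 = 833.2 m

833.2 m
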